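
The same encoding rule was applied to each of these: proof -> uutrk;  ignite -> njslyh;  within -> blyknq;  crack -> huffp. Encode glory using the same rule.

Shifts by position in proof: pos 0: p→u (+5), pos 1: r→u (+3), pos 2: o→t (+5), pos 3: o→r (+3) — repeating every 2. The shifts repeat in a cycle of length 2: positions 0,1,… shift by +5, +3, then the pattern repeats.
For glory: g+5=l, l+3=o, o+5=t, r+3=u, y+5=d.

lotud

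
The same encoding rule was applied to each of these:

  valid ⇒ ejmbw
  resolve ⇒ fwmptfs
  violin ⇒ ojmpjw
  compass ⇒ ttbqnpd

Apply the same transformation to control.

Two steps: reverse the string, then apply a Caesar shift of +1.
Applying it to control: reverse → lortnoc; then shift: l+1=m, o+1=p, r+1=s, t+1=u, n+1=o, o+1=p, c+1=d.

mpsuopd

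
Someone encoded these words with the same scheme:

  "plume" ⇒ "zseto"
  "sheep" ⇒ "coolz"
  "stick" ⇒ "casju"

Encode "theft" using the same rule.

doomd

It's a Vigenère-style cipher with numeric key [10,7]: position i shifts by key[i mod 2].
Applying it to theft: t+10=d, h+7=o, e+10=o, f+7=m, t+10=d.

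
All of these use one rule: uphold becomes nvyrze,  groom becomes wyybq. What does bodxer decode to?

hunter

Read the word backwards and shift each letter +10.
Reversing it on bodxer: shift back: b−10=r, o−10=e, d−10=t, x−10=n, e−10=u, r−10=h → retnuh; then reverse → hunter.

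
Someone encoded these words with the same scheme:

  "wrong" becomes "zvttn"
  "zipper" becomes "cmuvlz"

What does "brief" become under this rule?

evnkm

Each letter shifts forward by (position + 3), i.e. 3, 4, 5, … — the shift grows by one for each successive letter.
For brief: b+3=e, r+4=v, i+5=n, e+6=k, f+7=m.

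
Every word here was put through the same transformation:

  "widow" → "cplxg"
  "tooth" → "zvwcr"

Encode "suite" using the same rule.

ybqco

In widow: w→c is +6, i→p is +7, d→l is +8, o→x is +9 — the shift increases by 1 each position. Letter i (0-indexed) is shifted by i+6, so successive shifts are 6, 7, 8, ….
On suite: s+6=y, u+7=b, i+8=q, t+9=c, e+10=o.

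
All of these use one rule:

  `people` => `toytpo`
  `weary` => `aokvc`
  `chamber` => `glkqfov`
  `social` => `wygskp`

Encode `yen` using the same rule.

cor

The shift depends on letter class: consonant p→t is +4, but vowel e→o is +10. The rule splits by letter class: vowels +10, consonants +4.
Applying it to yen: y(cons)+4=c, e(vowel)+10=o, n(cons)+4=r.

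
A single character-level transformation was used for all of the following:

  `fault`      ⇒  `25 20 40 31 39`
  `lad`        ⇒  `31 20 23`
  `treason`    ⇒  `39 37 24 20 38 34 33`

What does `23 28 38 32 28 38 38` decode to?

f is letter #6 and maps to 25: an offset of 19. Letters become their 1-based position plus 19 (so a→20, b→21, …).
Decoding 23 28 38 32 28 38 38: 23→(23−19)÷1=4=d, 28→(28−19)÷1=9=i, 38→(38−19)÷1=19=s, 32→(32−19)÷1=13=m, 28→(28−19)÷1=9=i, 38→(38−19)÷1=19=s, 38→(38−19)÷1=19=s.

dismiss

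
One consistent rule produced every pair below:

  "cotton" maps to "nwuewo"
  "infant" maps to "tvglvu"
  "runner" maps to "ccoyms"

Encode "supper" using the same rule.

A repeating key of period 3 is used — shifts +11, +8, +1 over and over.
On supper: s+11=d, u+8=c, p+1=q, p+11=a, e+8=m, r+1=s.

dcqams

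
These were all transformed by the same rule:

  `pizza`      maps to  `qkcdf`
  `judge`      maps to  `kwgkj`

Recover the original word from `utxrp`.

In pizza: p→q is +1, i→k is +2, z→c is +3, z→d is +4 — the shift increases by 1 each position. The shift increases by 1 at each position, starting from +1: 1, 2, 3, ….
Reversing it on utxrp: u−1=t, t−2=r, x−3=u, r−4=n, p−5=k.

trunk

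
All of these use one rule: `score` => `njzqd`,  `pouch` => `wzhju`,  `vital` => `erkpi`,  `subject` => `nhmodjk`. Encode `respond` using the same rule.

s(18)→n(13) and c(2)→j(9) fit y≡23x+15 (mod 26); the inverse of 23 mod 26 is 17. Treating letters as 0–25, the rule is x ↦ 23x + 15 (mod 26).
On respond: r(17)→23·17+15≡16=q; e(4)→23·4+15≡3=d; s(18)→23·18+15≡13=n; p(15)→23·15+15≡22=w; o(14)→23·14+15≡25=z; n(13)→23·13+15≡2=c; d(3)→23·3+15≡6=g (all mod 26).

qdnwzcg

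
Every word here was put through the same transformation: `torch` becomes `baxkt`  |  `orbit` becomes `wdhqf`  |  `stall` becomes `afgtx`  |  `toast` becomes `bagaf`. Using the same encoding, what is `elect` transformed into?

mxkkf

Shifts by position in torch: pos 0: t→b (+8), pos 1: o→a (+12), pos 2: r→x (+6), pos 3: c→k (+8), pos 4: h→t (+12) — repeating every 3. It's a Vigenère-style cipher with numeric key [8,12,6]: position i shifts by key[i mod 3].
Applying it to elect: e+8=m, l+12=x, e+6=k, c+8=k, t+12=f.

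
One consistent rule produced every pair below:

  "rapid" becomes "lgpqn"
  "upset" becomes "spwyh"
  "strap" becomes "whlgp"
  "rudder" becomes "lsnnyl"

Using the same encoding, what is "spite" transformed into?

Each letter's alphabet position (a=0..z=25) is mapped through 11·x+6 mod 26 — an affine cipher.
On spite: s(18)→11·18+6≡22=w; p(15)→11·15+6≡15=p; i(8)→11·8+6≡16=q; t(19)→11·19+6≡7=h; e(4)→11·4+6≡24=y (all mod 26).

wpqhy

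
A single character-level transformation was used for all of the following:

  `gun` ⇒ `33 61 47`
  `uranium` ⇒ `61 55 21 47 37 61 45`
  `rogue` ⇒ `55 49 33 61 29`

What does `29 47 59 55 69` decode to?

entry

g(#7)→33 and u(#21)→61: differences scale by 2, so n = 2·pos + 19. The formula is n = 2×(alphabet index, a=1) + 19.
Reversing it on 29 47 59 55 69: 29→(29−19)÷2=5=e, 47→(47−19)÷2=14=n, 59→(59−19)÷2=20=t, 55→(55−19)÷2=18=r, 69→(69−19)÷2=25=y.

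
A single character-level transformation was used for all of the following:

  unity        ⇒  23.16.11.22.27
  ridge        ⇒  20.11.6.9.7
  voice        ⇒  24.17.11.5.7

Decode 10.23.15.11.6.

u is letter #21 and maps to 23: an offset of 2. Letters become their 1-based position plus 2 (so a→3, b→4, …).
Reversing it on 10.23.15.11.6: 10→(10−2)÷1=8=h, 23→(23−2)÷1=21=u, 15→(15−2)÷1=13=m, 11→(11−2)÷1=9=i, 6→(6−2)÷1=4=d.

humid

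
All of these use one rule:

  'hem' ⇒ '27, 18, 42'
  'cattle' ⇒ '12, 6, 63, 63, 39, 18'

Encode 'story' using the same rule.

h(#8)→27 and e(#5)→18: differences scale by 3, so n = 3·pos + 3. The formula is n = 3×(alphabet index, a=1) + 3.
On story: s=19→60, t=20→63, o=15→48, r=18→57, y=25→78.

60, 63, 48, 57, 78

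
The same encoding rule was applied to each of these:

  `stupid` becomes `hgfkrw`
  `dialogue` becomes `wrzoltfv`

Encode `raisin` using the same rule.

Each pair mirrors across the alphabet (s↔h, t↔g, u↔f): positions sum to 25. Each letter is replaced by its mirror in the alphabet: a↔z, b↔y, c↔x, and so on (the Atbash cipher).
On raisin: r↔i, a↔z, i↔r, s↔h, i↔r, n↔m.

izrhrm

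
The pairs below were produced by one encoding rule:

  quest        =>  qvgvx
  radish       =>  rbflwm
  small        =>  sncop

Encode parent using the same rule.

pbthry

Letter i (0-indexed) is shifted by i+0, so successive shifts are 0, 1, 2, ….
For parent: p+0=p, a+1=b, r+2=t, e+3=h, n+4=r, t+5=y.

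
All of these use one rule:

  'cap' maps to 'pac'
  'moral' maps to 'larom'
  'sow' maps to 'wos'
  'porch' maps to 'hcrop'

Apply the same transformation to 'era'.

The word is simply reversed.
For era: reverse → are.

are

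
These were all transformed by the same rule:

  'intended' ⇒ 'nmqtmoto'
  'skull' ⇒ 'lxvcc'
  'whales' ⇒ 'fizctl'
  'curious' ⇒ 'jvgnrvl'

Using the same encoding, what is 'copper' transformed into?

i(8)→n(13) and n(13)→m(12) fit y≡5x+25 (mod 26); the inverse of 5 mod 26 is 21. This is an affine cipher: with a=0,…,z=25, each position x becomes (5x+25) mod 26.
Applying it to copper: c(2)→5·2+25≡9=j; o(14)→5·14+25≡17=r; p(15)→5·15+25≡22=w; p(15)→5·15+25≡22=w; e(4)→5·4+25≡19=t; r(17)→5·17+25≡6=g (all mod 26).

jrwwtg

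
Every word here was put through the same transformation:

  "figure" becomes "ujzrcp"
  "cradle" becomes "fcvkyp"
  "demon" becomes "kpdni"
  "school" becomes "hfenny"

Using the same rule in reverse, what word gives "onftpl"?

f(5)→u(20) and i(8)→j(9) fit y≡5x+21 (mod 26); the inverse of 5 mod 26 is 21. Each letter's alphabet position (a=0..z=25) is mapped through 5·x+21 mod 26 — an affine cipher.
Reversing it on onftpl: o(14)→21·(14−21)≡9=j; n(13)→21·(13−21)≡14=o; f(5)→21·(5−21)≡2=c; t(19)→21·(19−21)≡10=k; p(15)→21·(15−21)≡4=e; l(11)→21·(11−21)≡24=y (all mod 26).

jockey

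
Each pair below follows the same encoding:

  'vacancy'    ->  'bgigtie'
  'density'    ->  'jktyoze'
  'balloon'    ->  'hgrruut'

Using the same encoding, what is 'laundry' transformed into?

rgatjxe

Compare letters: v→b is +6, a→g is +6, c→i is +6 — a constant shift. Each letter is shifted forward by 6 in the alphabet (a Caesar shift of +6).
Applying it to laundry: l+6=r, a+6=g, u+6=a, n+6=t, d+6=j, r+6=x, y+6=e.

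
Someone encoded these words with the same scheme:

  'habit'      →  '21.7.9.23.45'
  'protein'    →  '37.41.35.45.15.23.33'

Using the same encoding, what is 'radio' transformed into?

41.7.13.23.35

h(#8)→21 and a(#1)→7: differences scale by 2, so n = 2·pos + 5. The formula is n = 2×(alphabet index, a=1) + 5.
For radio: r=18→41, a=1→7, d=4→13, i=9→23, o=15→35.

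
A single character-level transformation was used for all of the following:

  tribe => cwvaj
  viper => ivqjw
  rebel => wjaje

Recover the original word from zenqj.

slope

t(19)→c(2) and r(17)→w(22) fit y≡3x+23 (mod 26); the inverse of 3 mod 26 is 9. Each letter's alphabet position (a=0..z=25) is mapped through 3·x+23 mod 26 — an affine cipher.
Decoding zenqj: z(25)→9·(25−23)≡18=s; e(4)→9·(4−23)≡11=l; n(13)→9·(13−23)≡14=o; q(16)→9·(16−23)≡15=p; j(9)→9·(9−23)≡4=e (all mod 26).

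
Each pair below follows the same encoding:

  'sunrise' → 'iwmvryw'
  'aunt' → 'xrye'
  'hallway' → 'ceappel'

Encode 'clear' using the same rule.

veipg

Read the word backwards and shift each letter +4.
Applying it to clear: reverse → raelc; then shift: r+4=v, a+4=e, e+4=i, l+4=p, c+4=g.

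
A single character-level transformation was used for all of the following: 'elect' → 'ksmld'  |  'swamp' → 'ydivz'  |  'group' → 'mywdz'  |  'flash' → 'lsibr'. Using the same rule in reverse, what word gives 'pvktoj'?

Each letter shifts forward by (position + 6), i.e. 6, 7, 8, … — the shift grows by one for each successive letter.
Reversing it on pvktoj: p−6=j, v−7=o, k−8=c, t−9=k, o−10=e, j−11=y.

jockey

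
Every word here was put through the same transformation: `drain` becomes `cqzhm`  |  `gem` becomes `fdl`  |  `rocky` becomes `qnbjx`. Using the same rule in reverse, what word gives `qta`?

Compare letters: d→c is +25, r→q is +25, a→z is +25 — a constant shift. Every letter moves 25 places later in the alphabet, wrapping around z→a.
Reversing it on qta: q−25=r, t−25=u, a−25=b.

rub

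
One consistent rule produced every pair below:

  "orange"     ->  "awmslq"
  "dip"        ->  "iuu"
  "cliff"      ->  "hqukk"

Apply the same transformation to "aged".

Vowels shift forward by 12 and consonants shift forward by 5.
Applying it to aged: a(vowel)+12=m, g(cons)+5=l, e(vowel)+12=q, d(cons)+5=i.

mlqi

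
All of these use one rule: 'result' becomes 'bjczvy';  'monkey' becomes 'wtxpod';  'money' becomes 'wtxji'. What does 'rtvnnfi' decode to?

It's a Vigenère-style cipher with numeric key [10,5]: position i shifts by key[i mod 2].
Undoing it on rtvnnfi: r−10=h, t−5=o, v−10=l, n−5=i, n−10=d, f−5=a, i−10=y.

holiday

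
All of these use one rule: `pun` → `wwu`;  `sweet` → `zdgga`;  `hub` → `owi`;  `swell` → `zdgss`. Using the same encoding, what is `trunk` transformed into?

The shift depends on letter class: consonant p→w is +7, but vowel u→w is +2. Two shifts are in play — +2 for a/e/i/o/u, +7 for every other letter.
Applying it to trunk: t(cons)+7=a, r(cons)+7=y, u(vowel)+2=w, n(cons)+7=u, k(cons)+7=r.

aywur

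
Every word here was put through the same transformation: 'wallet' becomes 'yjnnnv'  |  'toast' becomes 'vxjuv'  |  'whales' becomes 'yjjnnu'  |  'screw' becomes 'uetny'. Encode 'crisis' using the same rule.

etruru

Vowels shift forward by 9 and consonants shift forward by 2.
For crisis: c(cons)+2=e, r(cons)+2=t, i(vowel)+9=r, s(cons)+2=u, i(vowel)+9=r, s(cons)+2=u.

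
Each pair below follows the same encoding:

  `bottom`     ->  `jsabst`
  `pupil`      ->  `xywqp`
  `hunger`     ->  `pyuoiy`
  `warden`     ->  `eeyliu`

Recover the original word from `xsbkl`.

pouch

A repeating key of period 3 is used — shifts +8, +4, +7 over and over.
Undoing it on xsbkl: x−8=p, s−4=o, b−7=u, k−8=c, l−4=h.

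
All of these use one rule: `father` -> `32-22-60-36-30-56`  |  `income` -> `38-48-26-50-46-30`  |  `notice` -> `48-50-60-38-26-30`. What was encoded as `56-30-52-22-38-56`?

The formula is n = 2×(alphabet index, a=1) + 20.
Reversing it on 56-30-52-22-38-56: 56→(56−20)÷2=18=r, 30→(30−20)÷2=5=e, 52→(52−20)÷2=16=p, 22→(22−20)÷2=1=a, 38→(38−20)÷2=9=i, 56→(56−20)÷2=18=r.

repair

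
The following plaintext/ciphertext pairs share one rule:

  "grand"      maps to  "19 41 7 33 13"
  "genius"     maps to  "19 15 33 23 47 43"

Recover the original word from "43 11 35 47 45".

scout

With a=1..z=26, the number is 2·pos + 5.
Reversing it on 43 11 35 47 45: 43→(43−5)÷2=19=s, 11→(11−5)÷2=3=c, 35→(35−5)÷2=15=o, 47→(47−5)÷2=21=u, 45→(45−5)÷2=20=t.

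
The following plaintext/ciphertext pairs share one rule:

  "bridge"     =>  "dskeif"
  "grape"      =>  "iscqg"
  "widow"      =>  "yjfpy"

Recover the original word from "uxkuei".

switch

Shifts by position in bridge: pos 0: b→d (+2), pos 1: r→s (+1), pos 2: i→k (+2), pos 3: d→e (+1) — repeating every 2. It's a Vigenère-style cipher with numeric key [2,1]: position i shifts by key[i mod 2].
Undoing it on uxkuei: u−2=s, x−1=w, k−2=i, u−1=t, e−2=c, i−1=h.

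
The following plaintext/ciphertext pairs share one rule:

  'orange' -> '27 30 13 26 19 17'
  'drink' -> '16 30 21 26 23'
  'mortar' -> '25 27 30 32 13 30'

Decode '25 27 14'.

mob

Each letter is replaced by its alphabet position (a=1..z=26) + 12.
Decoding 25 27 14: 25→(25−12)÷1=13=m, 27→(27−12)÷1=15=o, 14→(14−12)÷1=2=b.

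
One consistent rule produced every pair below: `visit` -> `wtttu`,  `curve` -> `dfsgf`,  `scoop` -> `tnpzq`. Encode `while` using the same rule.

xsjwf

Shifts by position in visit: pos 0: v→w (+1), pos 1: i→t (+11), pos 2: s→t (+1), pos 3: i→t (+11) — repeating every 2. It's a Vigenère-style cipher with numeric key [1,11]: position i shifts by key[i mod 2].
Applying it to while: w+1=x, h+11=s, i+1=j, l+11=w, e+1=f.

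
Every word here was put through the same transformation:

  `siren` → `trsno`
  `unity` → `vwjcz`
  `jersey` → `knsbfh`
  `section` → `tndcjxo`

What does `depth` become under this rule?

enqci

It's a Vigenère-style cipher with numeric key [1,9]: position i shifts by key[i mod 2].
For depth: d+1=e, e+9=n, p+1=q, t+9=c, h+1=i.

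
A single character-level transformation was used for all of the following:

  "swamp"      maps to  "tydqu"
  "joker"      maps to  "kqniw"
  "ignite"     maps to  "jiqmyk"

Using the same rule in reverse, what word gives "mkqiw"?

liner

The shift increases by 1 at each position, starting from +1: 1, 2, 3, ….
Undoing it on mkqiw: m−1=l, k−2=i, q−3=n, i−4=e, w−5=r.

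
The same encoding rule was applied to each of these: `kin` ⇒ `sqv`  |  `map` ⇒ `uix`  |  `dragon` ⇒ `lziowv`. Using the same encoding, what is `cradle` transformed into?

kziltm

Every letter moves 8 places later in the alphabet, wrapping around z→a.
On cradle: c+8=k, r+8=z, a+8=i, d+8=l, l+8=t, e+8=m.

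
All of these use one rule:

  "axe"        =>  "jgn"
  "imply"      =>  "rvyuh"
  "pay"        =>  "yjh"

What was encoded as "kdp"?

This is a Caesar cipher with shift 9.
Reversing it on kdp: k−9=b, d−9=u, p−9=g.

bug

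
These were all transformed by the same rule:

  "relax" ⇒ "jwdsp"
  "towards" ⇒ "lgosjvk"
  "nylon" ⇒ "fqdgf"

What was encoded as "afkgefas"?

insomnia

Compare letters: r→j is +18, e→w is +18, l→d is +18 — a constant shift. Each letter is shifted forward by 18 in the alphabet (a Caesar shift of +18).
Reversing it on afkgefas: a−18=i, f−18=n, k−18=s, g−18=o, e−18=m, f−18=n, a−18=i, s−18=a.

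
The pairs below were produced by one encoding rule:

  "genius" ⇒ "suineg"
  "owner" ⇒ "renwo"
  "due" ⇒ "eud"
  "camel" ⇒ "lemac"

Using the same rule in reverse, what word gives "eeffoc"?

coffee

It's just the letters in reverse order.
Reversing it on eeffoc: then reverse → coffee.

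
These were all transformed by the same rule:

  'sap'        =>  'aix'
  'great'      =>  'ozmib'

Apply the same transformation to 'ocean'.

Compare letters: s→a is +8, a→i is +8, p→x is +8 — a constant shift. This is a Caesar cipher with shift 8.
Applying it to ocean: o+8=w, c+8=k, e+8=m, a+8=i, n+8=v.

wkmiv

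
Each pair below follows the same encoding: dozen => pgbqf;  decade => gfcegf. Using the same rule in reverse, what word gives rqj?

The output letters match the input read backwards, each shifted +2: dozen reversed is nezod. Read the word backwards and shift each letter +2.
Decoding rqj: shift back: r−2=p, q−2=o, j−2=h → poh; then reverse → hop.

hop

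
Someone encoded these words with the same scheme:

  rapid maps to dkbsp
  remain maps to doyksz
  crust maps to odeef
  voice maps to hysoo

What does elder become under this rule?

oxpod

The rule splits by letter class: vowels +10, consonants +12.
On elder: e(vowel)+10=o, l(cons)+12=x, d(cons)+12=p, e(vowel)+10=o, r(cons)+12=d.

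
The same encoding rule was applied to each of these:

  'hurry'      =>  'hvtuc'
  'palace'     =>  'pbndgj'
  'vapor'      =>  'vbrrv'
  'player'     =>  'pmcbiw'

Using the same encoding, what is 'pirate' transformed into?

pjtdxj

Each letter shifts forward by its position index (0, 1, 2, …) — the shift grows by one for each successive letter.
For pirate: p+0=p, i+1=j, r+2=t, a+3=d, t+4=x, e+5=j.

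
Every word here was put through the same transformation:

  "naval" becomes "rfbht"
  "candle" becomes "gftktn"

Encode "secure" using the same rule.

In naval: n→r is +4, a→f is +5, v→b is +6, a→h is +7 — the shift increases by 1 each position. Each letter shifts forward by (position + 4), i.e. 4, 5, 6, … — the shift grows by one for each successive letter.
On secure: s+4=w, e+5=j, c+6=i, u+7=b, r+8=z, e+9=n.

wjibzn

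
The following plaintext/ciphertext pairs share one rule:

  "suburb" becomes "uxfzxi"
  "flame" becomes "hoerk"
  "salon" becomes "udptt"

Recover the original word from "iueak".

The shift increases by 1 at each position, starting from +2: 2, 3, 4, ….
Reversing it on iueak: i−2=g, u−3=r, e−4=a, a−5=v, k−6=e.

grave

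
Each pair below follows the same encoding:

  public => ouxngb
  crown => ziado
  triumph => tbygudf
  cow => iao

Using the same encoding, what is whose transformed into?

qeati

The output letters match the input read backwards, each shifted +12: public reversed is cilbup. Two steps: reverse the string, then apply a Caesar shift of +12.
Applying it to whose: reverse → esohw; then shift: e+12=q, s+12=e, o+12=a, h+12=t, w+12=i.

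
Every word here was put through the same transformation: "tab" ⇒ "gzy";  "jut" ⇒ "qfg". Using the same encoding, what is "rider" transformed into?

irwvi

Each letter is replaced by its mirror in the alphabet: a↔z, b↔y, c↔x, and so on (the Atbash cipher).
Applying it to rider: r↔i, i↔r, d↔w, e↔v, r↔i.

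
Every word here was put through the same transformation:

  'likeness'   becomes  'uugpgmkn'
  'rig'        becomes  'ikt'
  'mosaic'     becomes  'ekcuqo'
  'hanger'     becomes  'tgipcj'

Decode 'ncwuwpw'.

Read the word backwards and shift each letter +2.
Decoding ncwuwpw: shift back: n−2=l, c−2=a, w−2=u, u−2=s, w−2=u, p−2=n, w−2=u → lausunu; then reverse → unusual.

unusual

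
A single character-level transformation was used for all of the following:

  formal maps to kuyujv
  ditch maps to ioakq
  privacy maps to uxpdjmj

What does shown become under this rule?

xnvew

In formal: f→k is +5, o→u is +6, r→y is +7, m→u is +8 — the shift increases by 1 each position. Letter i (0-indexed) is shifted by i+5, so successive shifts are 5, 6, 7, ….
Applying it to shown: s+5=x, h+6=n, o+7=v, w+8=e, n+9=w.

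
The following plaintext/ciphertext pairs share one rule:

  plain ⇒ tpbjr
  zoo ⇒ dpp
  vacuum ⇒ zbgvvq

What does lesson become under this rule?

pfwwpr

The shift depends on letter class: consonant p→t is +4, but vowel a→b is +1. Vowels shift forward by 1 and consonants shift forward by 4.
On lesson: l(cons)+4=p, e(vowel)+1=f, s(cons)+4=w, s(cons)+4=w, o(vowel)+1=p, n(cons)+4=r.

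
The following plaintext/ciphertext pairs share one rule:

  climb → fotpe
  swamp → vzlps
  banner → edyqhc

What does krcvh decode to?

horse

Shifts by position in climb: pos 0: c→f (+3), pos 1: l→o (+3), pos 2: i→t (+11), pos 3: m→p (+3), pos 4: b→e (+3) — repeating every 3. It's a Vigenère-style cipher with numeric key [3,3,11]: position i shifts by key[i mod 3].
Reversing it on krcvh: k−3=h, r−3=o, c−11=r, v−3=s, h−3=e.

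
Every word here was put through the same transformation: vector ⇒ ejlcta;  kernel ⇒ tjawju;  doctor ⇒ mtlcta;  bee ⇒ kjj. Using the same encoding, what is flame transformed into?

The shift depends on letter class: consonant v→e is +9, but vowel e→j is +5. The rule splits by letter class: vowels +5, consonants +9.
For flame: f(cons)+9=o, l(cons)+9=u, a(vowel)+5=f, m(cons)+9=v, e(vowel)+5=j.

oufvj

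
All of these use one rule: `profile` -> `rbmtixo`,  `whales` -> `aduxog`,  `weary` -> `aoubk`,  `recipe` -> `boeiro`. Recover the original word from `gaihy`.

swing

Each letter's alphabet position (a=0..z=25) is mapped through 5·x+20 mod 26 — an affine cipher.
Decoding gaihy: g(6)→21·(6−20)≡18=s; a(0)→21·(0−20)≡22=w; i(8)→21·(8−20)≡8=i; h(7)→21·(7−20)≡13=n; y(24)→21·(24−20)≡6=g (all mod 26).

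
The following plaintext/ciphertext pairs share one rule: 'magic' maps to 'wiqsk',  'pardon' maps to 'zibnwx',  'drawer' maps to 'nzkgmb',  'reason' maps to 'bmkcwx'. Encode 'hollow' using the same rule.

Shifts by position in magic: pos 0: m→w (+10), pos 1: a→i (+8), pos 2: g→q (+10), pos 3: i→s (+10), pos 4: c→k (+8) — repeating every 3. It's a Vigenère-style cipher with numeric key [10,8,10]: position i shifts by key[i mod 3].
On hollow: h+10=r, o+8=w, l+10=v, l+10=v, o+8=w, w+10=g.

rwvvwg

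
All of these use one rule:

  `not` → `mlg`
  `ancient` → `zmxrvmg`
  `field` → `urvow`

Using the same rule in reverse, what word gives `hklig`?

sport

Letters are reflected about the middle of the alphabet (position → 25−position): Atbash.
Undoing it on hklig: h↔s, k↔p, l↔o, i↔r, g↔t.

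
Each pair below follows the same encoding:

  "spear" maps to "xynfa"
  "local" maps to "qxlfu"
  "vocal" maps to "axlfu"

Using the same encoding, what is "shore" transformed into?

Shifts by position in spear: pos 0: s→x (+5), pos 1: p→y (+9), pos 2: e→n (+9), pos 3: a→f (+5), pos 4: r→a (+9) — repeating every 3. A repeating key of period 3 is used — shifts +5, +9, +9 over and over.
On shore: s+5=x, h+9=q, o+9=x, r+5=w, e+9=n.

xqxwn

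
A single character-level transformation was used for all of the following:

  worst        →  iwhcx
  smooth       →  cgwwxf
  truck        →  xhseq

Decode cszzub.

sudden

This is an affine cipher: with a=0,…,z=25, each position x becomes (21x+14) mod 26.
Undoing it on cszzub: c(2)→5·(2−14)≡18=s; s(18)→5·(18−14)≡20=u; z(25)→5·(25−14)≡3=d; z(25)→5·(25−14)≡3=d; u(20)→5·(20−14)≡4=e; b(1)→5·(1−14)≡13=n (all mod 26).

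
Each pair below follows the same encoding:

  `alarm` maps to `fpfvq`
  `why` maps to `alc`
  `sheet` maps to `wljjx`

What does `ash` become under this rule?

fwl

The shift depends on letter class: consonant l→p is +4, but vowel a→f is +5. The rule splits by letter class: vowels +5, consonants +4.
Applying it to ash: a(vowel)+5=f, s(cons)+4=w, h(cons)+4=l.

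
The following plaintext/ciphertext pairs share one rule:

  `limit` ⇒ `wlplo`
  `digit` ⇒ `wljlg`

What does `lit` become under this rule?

wlo

The output letters match the input read backwards, each shifted +3: limit reversed is timil. Read the word backwards and shift each letter +3.
Applying it to lit: reverse → til; then shift: t+3=w, i+3=l, l+3=o.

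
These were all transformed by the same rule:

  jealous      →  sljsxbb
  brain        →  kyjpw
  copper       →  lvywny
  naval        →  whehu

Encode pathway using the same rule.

yhcofhh

The shifts repeat in a cycle of length 2: positions 0,1,… shift by +9, +7, then the pattern repeats.
For pathway: p+9=y, a+7=h, t+9=c, h+7=o, w+9=f, a+7=h, y+9=h.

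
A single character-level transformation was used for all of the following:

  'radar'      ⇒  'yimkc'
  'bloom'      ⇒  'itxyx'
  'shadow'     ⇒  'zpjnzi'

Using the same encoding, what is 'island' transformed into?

Letter i (0-indexed) is shifted by i+7, so successive shifts are 7, 8, 9, ….
On island: i+7=p, s+8=a, l+9=u, a+10=k, n+11=y, d+12=p.

paukyp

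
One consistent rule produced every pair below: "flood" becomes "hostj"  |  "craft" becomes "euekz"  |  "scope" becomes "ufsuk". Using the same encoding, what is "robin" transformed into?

trfnt

Letter i (0-indexed) is shifted by i+2, so successive shifts are 2, 3, 4, ….
On robin: r+2=t, o+3=r, b+4=f, i+5=n, n+6=t.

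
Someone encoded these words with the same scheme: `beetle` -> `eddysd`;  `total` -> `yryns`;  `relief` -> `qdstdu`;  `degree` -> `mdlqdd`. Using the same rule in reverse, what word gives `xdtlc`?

weigh

b(1)→e(4) and e(4)→d(3) fit y≡17x+13 (mod 26); the inverse of 17 mod 26 is 23. This is an affine cipher: with a=0,…,z=25, each position x becomes (17x+13) mod 26.
Decoding xdtlc: x(23)→23·(23−13)≡22=w; d(3)→23·(3−13)≡4=e; t(19)→23·(19−13)≡8=i; l(11)→23·(11−13)≡6=g; c(2)→23·(2−13)≡7=h (all mod 26).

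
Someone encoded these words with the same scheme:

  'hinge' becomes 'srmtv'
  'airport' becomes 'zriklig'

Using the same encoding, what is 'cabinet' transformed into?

Each pair mirrors across the alphabet (h↔s, i↔r, n↔m): positions sum to 25. Letters are reflected about the middle of the alphabet (position → 25−position): Atbash.
For cabinet: c↔x, a↔z, b↔y, i↔r, n↔m, e↔v, t↔g.

xzyrmvg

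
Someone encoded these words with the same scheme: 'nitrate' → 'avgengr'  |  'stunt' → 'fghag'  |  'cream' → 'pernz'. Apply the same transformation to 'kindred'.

xvaqerq

Compare letters: n→a is +13, i→v is +13, t→g is +13 — a constant shift. It's a constant shift of +13 (ROT13).
For kindred: k+13=x, i+13=v, n+13=a, d+13=q, r+13=e, e+13=r, d+13=q.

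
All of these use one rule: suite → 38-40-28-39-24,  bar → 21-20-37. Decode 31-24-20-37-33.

s is letter #19 and maps to 38: an offset of 19. Letters become their 1-based position plus 19 (so a→20, b→21, …).
Undoing it on 31-24-20-37-33: 31→(31−19)÷1=12=l, 24→(24−19)÷1=5=e, 20→(20−19)÷1=1=a, 37→(37−19)÷1=18=r, 33→(33−19)÷1=14=n.

learn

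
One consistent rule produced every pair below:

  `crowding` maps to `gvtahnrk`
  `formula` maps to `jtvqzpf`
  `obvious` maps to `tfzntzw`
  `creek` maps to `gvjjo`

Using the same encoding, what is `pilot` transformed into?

tnptx

The shift depends on letter class: consonant c→g is +4, but vowel o→t is +5. Vowels shift forward by 5 and consonants shift forward by 4.
On pilot: p(cons)+4=t, i(vowel)+5=n, l(cons)+4=p, o(vowel)+5=t, t(cons)+4=x.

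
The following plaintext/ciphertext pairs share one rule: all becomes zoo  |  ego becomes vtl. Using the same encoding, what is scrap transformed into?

hxizk

This is the alphabet-reversal cipher (Atbash): a becomes z, b becomes y, etc.
On scrap: s↔h, c↔x, r↔i, a↔z, p↔k.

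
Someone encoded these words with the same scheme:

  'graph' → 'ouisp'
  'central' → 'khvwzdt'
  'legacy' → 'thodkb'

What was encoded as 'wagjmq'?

Shifts by position in graph: pos 0: g→o (+8), pos 1: r→u (+3), pos 2: a→i (+8), pos 3: p→s (+3) — repeating every 2. A repeating key of period 2 is used — shifts +8, +3 over and over.
Reversing it on wagjmq: w−8=o, a−3=x, g−8=y, j−3=g, m−8=e, q−3=n.

oxygen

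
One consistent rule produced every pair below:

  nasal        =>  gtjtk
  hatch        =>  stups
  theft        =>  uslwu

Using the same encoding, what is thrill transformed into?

n(13)→g(6) and a(0)→t(19) fit y≡11x+19 (mod 26); the inverse of 11 mod 26 is 19. This is an affine cipher: with a=0,…,z=25, each position x becomes (11x+19) mod 26.
For thrill: t(19)→11·19+19≡20=u; h(7)→11·7+19≡18=s; r(17)→11·17+19≡24=y; i(8)→11·8+19≡3=d; l(11)→11·11+19≡10=k; l(11)→11·11+19≡10=k (all mod 26).

usydkk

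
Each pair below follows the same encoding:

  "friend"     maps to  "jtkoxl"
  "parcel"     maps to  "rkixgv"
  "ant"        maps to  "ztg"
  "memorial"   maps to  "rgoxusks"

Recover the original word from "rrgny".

The output letters match the input read backwards, each shifted +6: friend reversed is dneirf. The word is reversed, then every letter is shifted forward by 6.
Decoding rrgny: shift back: r−6=l, r−6=l, g−6=a, n−6=h, y−6=s → llahs; then reverse → shall.

shall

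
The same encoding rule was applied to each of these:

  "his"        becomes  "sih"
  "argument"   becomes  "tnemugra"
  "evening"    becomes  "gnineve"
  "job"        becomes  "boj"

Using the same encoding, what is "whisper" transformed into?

repsihw

The output letters match the input read backwards: his reversed is sih. It's just the letters in reverse order.
Applying it to whisper: reverse → repsihw.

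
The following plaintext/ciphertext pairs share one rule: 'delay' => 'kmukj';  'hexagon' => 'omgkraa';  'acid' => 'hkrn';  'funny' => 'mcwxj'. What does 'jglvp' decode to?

cycle

The shift increases by 1 at each position, starting from +7: 7, 8, 9, ….
Undoing it on jglvp: j−7=c, g−8=y, l−9=c, v−10=l, p−11=e.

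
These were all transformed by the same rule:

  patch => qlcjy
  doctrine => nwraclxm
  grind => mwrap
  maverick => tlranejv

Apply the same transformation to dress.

bbnam

The word is reversed, then every letter is shifted forward by 9.
For dress: reverse → sserd; then shift: s+9=b, s+9=b, e+9=n, r+9=a, d+9=m.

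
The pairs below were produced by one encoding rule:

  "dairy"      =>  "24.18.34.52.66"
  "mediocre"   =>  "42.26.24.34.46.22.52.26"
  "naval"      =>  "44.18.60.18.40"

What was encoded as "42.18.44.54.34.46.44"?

mansion

d(#4)→24 and a(#1)→18: differences scale by 2, so n = 2·pos + 16. The formula is n = 2×(alphabet index, a=1) + 16.
Decoding 42.18.44.54.34.46.44: 42→(42−16)÷2=13=m, 18→(18−16)÷2=1=a, 44→(44−16)÷2=14=n, 54→(54−16)÷2=19=s, 34→(34−16)÷2=9=i, 46→(46−16)÷2=15=o, 44→(44−16)÷2=14=n.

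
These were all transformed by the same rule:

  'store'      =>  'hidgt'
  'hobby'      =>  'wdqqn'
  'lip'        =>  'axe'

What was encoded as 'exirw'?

pitch

Each letter is shifted forward by 15 in the alphabet (a Caesar shift of +15).
Decoding exirw: e−15=p, x−15=i, i−15=t, r−15=c, w−15=h.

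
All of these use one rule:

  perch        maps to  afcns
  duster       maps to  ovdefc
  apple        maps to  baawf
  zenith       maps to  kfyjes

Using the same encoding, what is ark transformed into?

bcv

Two shifts are in play — +1 for a/e/i/o/u, +11 for every other letter.
For ark: a(vowel)+1=b, r(cons)+11=c, k(cons)+11=v.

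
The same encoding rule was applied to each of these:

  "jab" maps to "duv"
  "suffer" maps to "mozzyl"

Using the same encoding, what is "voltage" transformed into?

pifnuay

Compare letters: j→d is +20, a→u is +20, b→v is +20 — a constant shift. This is a Caesar cipher with shift 20.
For voltage: v+20=p, o+20=i, l+20=f, t+20=n, a+20=u, g+20=a, e+20=y.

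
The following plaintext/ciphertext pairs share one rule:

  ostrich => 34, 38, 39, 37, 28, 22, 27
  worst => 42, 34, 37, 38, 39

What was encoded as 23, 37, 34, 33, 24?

drone

Each letter is replaced by its alphabet position (a=1..z=26) + 19.
Decoding 23, 37, 34, 33, 24: 23→(23−19)÷1=4=d, 37→(37−19)÷1=18=r, 34→(34−19)÷1=15=o, 33→(33−19)÷1=14=n, 24→(24−19)÷1=5=e.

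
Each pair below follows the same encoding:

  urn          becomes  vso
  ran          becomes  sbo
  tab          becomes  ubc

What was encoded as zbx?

yaw

Compare letters: u→v is +1, r→s is +1, n→o is +1 — a constant shift. Each letter is shifted forward by 1 in the alphabet (a Caesar shift of +1).
Reversing it on zbx: z−1=y, b−1=a, x−1=w.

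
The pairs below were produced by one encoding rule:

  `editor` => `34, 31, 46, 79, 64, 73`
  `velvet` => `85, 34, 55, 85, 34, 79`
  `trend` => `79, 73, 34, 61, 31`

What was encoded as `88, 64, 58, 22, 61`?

woman

Each letter becomes 3×(its alphabet position, a=1..z=26) + 19.
Decoding 88, 64, 58, 22, 61: 88→(88−19)÷3=23=w, 64→(64−19)÷3=15=o, 58→(58−19)÷3=13=m, 22→(22−19)÷3=1=a, 61→(61−19)÷3=14=n.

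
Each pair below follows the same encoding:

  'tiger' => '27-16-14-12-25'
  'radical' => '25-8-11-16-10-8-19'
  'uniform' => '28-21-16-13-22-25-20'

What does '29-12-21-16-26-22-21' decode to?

The number is (letter's place in the alphabet, a=1) + 7.
Decoding 29-12-21-16-26-22-21: 29→(29−7)÷1=22=v, 12→(12−7)÷1=5=e, 21→(21−7)÷1=14=n, 16→(16−7)÷1=9=i, 26→(26−7)÷1=19=s, 22→(22−7)÷1=15=o, 21→(21−7)÷1=14=n.

venison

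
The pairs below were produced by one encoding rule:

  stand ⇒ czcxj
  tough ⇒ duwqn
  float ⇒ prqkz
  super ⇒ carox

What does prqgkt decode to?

flower

Shifts by position in stand: pos 0: s→c (+10), pos 1: t→z (+6), pos 2: a→c (+2), pos 3: n→x (+10), pos 4: d→j (+6) — repeating every 3. It's a Vigenère-style cipher with numeric key [10,6,2]: position i shifts by key[i mod 3].
Undoing it on prqgkt: p−10=f, r−6=l, q−2=o, g−10=w, k−6=e, t−2=r.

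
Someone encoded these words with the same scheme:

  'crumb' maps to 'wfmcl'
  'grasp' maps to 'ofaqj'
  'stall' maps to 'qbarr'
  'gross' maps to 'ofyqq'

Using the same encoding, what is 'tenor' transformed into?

c(2)→w(22) and r(17)→f(5) fit y≡11x+0 (mod 26); the inverse of 11 mod 26 is 19. Treating letters as 0–25, the rule is x ↦ 11x + 0 (mod 26).
Applying it to tenor: t(19)→11·19+0≡1=b; e(4)→11·4+0≡18=s; n(13)→11·13+0≡13=n; o(14)→11·14+0≡24=y; r(17)→11·17+0≡5=f (all mod 26).

bsnyf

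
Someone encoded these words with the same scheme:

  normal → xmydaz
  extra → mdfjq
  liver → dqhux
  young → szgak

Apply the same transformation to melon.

zaxqy

The output letters match the input read backwards, each shifted +12: normal reversed is lamron. Two steps: reverse the string, then apply a Caesar shift of +12.
For melon: reverse → nolem; then shift: n+12=z, o+12=a, l+12=x, e+12=q, m+12=y.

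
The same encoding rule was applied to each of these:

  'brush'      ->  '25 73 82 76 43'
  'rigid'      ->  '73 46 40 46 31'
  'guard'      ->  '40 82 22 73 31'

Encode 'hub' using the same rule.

43 82 25

b(#2)→25 and r(#18)→73: differences scale by 3, so n = 3·pos + 19. With a=1..z=26, the number is 3·pos + 19.
On hub: h=8→43, u=21→82, b=2→25.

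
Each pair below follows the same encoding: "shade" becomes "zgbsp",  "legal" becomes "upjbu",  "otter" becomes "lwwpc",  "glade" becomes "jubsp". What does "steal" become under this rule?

Each letter's alphabet position (a=0..z=25) is mapped through 23·x+1 mod 26 — an affine cipher.
Applying it to steal: s(18)→23·18+1≡25=z; t(19)→23·19+1≡22=w; e(4)→23·4+1≡15=p; a(0)→23·0+1≡1=b; l(11)→23·11+1≡20=u (all mod 26).

zwpbu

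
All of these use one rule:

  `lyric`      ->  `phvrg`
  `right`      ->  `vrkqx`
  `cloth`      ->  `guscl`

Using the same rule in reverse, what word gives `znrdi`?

The shifts repeat in a cycle of length 2: positions 0,1,… shift by +4, +9, then the pattern repeats.
Decoding znrdi: z−4=v, n−9=e, r−4=n, d−9=u, i−4=e.

venue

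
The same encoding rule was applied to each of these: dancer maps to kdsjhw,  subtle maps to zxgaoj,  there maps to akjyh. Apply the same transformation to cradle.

jufkoj

Shifts by position in dancer: pos 0: d→k (+7), pos 1: a→d (+3), pos 2: n→s (+5), pos 3: c→j (+7), pos 4: e→h (+3), pos 5: r→w (+5) — repeating every 3. A repeating key of period 3 is used — shifts +7, +3, +5 over and over.
For cradle: c+7=j, r+3=u, a+5=f, d+7=k, l+3=o, e+5=j.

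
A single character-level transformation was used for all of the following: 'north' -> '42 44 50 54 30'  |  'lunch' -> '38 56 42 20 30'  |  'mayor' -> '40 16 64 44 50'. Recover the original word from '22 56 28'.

Each letter becomes 2×(its alphabet position, a=1..z=26) + 14.
Undoing it on 22 56 28: 22→(22−14)÷2=4=d, 56→(56−14)÷2=21=u, 28→(28−14)÷2=7=g.

dug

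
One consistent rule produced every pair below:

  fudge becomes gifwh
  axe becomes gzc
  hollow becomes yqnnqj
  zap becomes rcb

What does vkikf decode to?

digit

The output letters match the input read backwards, each shifted +2: fudge reversed is egduf. The word is reversed, then every letter is shifted forward by 2.
Reversing it on vkikf: shift back: v−2=t, k−2=i, i−2=g, k−2=i, f−2=d → tigid; then reverse → digit.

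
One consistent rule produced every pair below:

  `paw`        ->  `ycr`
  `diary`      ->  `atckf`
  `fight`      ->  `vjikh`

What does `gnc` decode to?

The output letters match the input read backwards, each shifted +2: paw reversed is wap. Two steps: reverse the string, then apply a Caesar shift of +2.
Decoding gnc: shift back: g−2=e, n−2=l, c−2=a → ela; then reverse → ale.

ale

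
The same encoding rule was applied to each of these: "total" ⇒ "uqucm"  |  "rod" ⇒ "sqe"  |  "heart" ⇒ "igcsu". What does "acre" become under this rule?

The shift depends on letter class: consonant t→u is +1, but vowel o→q is +2. Vowels shift forward by 2 and consonants shift forward by 1.
On acre: a(vowel)+2=c, c(cons)+1=d, r(cons)+1=s, e(vowel)+2=g.

cdsg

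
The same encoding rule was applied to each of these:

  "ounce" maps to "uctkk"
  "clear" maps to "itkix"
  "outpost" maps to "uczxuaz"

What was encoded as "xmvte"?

Shifts by position in ounce: pos 0: o→u (+6), pos 1: u→c (+8), pos 2: n→t (+6), pos 3: c→k (+8) — repeating every 2. It's a Vigenère-style cipher with numeric key [6,8]: position i shifts by key[i mod 2].
Reversing it on xmvte: x−6=r, m−8=e, v−6=p, t−8=l, e−6=y.

reply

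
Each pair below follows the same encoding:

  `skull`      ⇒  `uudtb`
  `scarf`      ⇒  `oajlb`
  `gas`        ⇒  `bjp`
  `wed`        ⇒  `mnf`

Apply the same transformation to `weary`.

hajnf

Two steps: reverse the string, then apply a Caesar shift of +9.
On weary: reverse → yraew; then shift: y+9=h, r+9=a, a+9=j, e+9=n, w+9=f.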